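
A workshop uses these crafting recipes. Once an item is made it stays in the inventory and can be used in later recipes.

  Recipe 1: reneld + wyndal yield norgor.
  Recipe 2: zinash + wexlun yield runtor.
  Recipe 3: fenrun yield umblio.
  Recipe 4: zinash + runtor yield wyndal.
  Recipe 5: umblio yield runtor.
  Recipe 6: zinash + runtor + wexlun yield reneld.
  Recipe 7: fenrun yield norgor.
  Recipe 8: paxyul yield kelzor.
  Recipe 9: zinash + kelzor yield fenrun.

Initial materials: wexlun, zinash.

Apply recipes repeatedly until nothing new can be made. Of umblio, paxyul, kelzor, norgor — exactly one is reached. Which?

zinash + wexlun → runtor (Recipe 2).
Using Recipe 6, zinash, runtor, and wexlun make reneld.
zinash + runtor → wyndal (Recipe 4).
Using Recipe 1, reneld and wyndal make norgor.
umblio would need fenrun (Recipe 3), but fenrun is never obtained. kelzor would need paxyul (Recipe 8), but paxyul is never obtained. No rule produces paxyul, and it is not given.

norgor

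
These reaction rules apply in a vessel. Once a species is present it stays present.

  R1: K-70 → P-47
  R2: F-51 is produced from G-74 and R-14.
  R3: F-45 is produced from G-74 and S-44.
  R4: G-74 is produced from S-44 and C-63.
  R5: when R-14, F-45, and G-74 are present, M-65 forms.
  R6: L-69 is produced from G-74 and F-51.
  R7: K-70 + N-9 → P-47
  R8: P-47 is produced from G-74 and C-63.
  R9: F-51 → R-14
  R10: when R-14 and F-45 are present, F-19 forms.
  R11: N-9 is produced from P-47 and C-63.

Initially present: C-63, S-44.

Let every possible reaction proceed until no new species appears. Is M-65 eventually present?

M-65 would need R-14, F-45, and G-74 (R5), but R-14 never forms.

No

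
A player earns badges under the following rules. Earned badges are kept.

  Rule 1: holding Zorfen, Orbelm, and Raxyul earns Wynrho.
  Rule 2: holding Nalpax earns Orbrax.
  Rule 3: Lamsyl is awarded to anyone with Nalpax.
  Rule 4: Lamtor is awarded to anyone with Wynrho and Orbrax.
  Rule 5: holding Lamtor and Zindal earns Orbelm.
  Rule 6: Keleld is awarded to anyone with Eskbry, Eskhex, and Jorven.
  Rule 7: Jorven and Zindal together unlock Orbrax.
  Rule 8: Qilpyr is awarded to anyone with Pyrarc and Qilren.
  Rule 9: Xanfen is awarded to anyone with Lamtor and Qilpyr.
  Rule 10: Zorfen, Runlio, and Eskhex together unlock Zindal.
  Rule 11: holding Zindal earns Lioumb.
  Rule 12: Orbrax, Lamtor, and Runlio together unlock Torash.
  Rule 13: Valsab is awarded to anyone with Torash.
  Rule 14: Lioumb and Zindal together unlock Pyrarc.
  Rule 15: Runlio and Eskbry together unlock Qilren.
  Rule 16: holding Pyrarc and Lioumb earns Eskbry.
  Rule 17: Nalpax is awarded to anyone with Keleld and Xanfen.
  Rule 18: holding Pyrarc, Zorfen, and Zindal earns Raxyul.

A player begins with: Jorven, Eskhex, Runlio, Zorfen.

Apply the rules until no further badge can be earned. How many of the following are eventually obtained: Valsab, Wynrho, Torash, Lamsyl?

Valsab would need Torash (Rule 13), but Torash is never earned.
Wynrho would need Zorfen, Orbelm, and Raxyul (Rule 1), but Orbelm is never earned.
Torash would need Orbrax, Lamtor, and Runlio (Rule 12), but Lamtor is never earned.
Lamsyl would need Nalpax (Rule 3), but Nalpax is never earned.
None of the 4 are reached.

0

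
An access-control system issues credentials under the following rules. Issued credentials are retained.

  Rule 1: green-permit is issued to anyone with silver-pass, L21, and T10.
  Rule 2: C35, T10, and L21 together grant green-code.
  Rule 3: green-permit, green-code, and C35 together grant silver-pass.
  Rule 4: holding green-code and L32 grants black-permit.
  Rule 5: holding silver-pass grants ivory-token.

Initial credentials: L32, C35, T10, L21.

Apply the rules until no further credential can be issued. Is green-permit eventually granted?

green-permit would need silver-pass, L21, and T10 (Rule 1), but silver-pass is never granted.

No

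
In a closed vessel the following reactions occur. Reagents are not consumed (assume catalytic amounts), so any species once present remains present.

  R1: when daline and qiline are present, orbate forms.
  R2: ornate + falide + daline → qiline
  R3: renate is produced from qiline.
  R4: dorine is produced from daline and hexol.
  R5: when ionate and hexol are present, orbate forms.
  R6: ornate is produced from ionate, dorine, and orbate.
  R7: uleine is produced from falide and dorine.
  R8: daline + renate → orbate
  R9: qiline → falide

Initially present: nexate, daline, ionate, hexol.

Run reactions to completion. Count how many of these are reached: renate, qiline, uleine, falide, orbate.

ionate and hexol present → orbate forms (R5).
renate would need qiline (R3), but qiline never forms.
qiline would need ornate, falide, and daline (R2), but falide never forms.
uleine would need falide and dorine (R7), but falide never forms.
falide would need qiline (R9), but qiline never forms.
orbate: reached.
Reached: orbate — 1 of the 5.

1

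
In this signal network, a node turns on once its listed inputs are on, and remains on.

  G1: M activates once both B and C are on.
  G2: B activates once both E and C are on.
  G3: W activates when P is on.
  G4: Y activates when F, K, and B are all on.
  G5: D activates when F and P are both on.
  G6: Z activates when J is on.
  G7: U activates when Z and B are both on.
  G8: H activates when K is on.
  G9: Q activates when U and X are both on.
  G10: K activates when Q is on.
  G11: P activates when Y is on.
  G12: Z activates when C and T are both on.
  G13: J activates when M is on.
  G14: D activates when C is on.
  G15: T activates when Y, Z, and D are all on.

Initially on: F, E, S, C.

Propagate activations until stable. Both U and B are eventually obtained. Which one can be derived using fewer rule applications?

B

B: E and C are on, so B activates (G2). [1 rule application]
U: G2: E and C on → B on. B and C are on, so M activates (G1). G13: M on → J on. G6: J on → Z on. Z and B are on, so U activates (G7). [5 rule applications]
B needs fewer.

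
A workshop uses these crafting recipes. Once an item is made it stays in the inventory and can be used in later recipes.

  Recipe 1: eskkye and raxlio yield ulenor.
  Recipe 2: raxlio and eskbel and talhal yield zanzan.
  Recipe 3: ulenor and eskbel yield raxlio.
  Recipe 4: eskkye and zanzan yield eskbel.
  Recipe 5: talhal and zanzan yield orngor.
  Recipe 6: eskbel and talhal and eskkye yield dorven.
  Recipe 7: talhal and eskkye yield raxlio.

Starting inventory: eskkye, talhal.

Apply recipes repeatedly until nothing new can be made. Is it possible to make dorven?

dorven would need eskbel, talhal, and eskkye (Recipe 6), but eskbel is never obtained.

No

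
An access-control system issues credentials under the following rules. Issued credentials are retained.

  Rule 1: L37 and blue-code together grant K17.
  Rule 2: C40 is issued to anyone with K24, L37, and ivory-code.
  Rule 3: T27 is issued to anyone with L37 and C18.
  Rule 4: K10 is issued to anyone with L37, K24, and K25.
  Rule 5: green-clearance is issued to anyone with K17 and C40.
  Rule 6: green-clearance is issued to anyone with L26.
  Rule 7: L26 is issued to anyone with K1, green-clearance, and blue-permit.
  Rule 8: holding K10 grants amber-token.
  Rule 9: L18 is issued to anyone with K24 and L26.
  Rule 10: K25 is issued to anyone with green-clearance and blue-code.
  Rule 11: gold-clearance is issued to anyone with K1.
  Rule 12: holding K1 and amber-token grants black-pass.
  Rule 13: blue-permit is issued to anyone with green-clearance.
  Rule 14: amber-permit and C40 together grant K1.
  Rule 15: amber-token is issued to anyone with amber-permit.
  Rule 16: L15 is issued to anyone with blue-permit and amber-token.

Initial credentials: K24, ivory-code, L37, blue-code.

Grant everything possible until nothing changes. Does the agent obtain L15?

Holding K24, L37, and ivory-code grants C40 (Rule 2).
Holding L37 and blue-code grants K17 (Rule 1).
Holding K17 and C40 grants green-clearance (Rule 5).
Holding green-clearance grants blue-permit (Rule 13).
Holding green-clearance and blue-code grants K25 (Rule 10).
Holding L37, K24, and K25 grants K10 (Rule 4).
Holding K10 grants amber-token (Rule 8).
Holding blue-permit and amber-token grants L15 (Rule 16).

Yes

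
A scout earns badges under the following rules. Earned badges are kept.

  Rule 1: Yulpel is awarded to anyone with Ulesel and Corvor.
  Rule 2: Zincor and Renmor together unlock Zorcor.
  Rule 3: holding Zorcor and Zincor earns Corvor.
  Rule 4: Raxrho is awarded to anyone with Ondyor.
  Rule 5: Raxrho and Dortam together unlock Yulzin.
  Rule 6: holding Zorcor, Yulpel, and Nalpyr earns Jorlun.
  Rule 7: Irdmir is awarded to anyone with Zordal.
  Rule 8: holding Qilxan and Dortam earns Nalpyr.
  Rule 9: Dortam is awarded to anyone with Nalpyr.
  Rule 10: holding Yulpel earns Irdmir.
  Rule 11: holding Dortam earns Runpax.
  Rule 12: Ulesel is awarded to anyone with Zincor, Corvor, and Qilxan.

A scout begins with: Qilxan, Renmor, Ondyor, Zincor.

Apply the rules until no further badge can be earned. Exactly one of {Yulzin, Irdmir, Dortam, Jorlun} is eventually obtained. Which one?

With Zincor and Renmor, Zorcor is earned (Rule 2).
With Zorcor and Zincor, Corvor is earned (Rule 3).
With Zincor, Corvor, and Qilxan, Ulesel is earned (Rule 12).
With Ulesel and Corvor, Yulpel is earned (Rule 1).
With Yulpel, Irdmir is earned (Rule 10).
Jorlun would need Zorcor, Yulpel, and Nalpyr (Rule 6), but Nalpyr is never earned. Yulzin would need Raxrho and Dortam (Rule 5), but Dortam is never earned. Dortam would need Nalpyr (Rule 9), but Nalpyr is never earned.

Irdmir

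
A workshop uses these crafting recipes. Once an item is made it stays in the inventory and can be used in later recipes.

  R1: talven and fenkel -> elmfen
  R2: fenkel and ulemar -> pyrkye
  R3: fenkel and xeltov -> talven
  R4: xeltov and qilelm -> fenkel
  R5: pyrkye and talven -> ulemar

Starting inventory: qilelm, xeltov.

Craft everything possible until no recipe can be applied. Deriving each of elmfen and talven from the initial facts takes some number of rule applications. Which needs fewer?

talven: Using R4, xeltov and qilelm make fenkel. fenkel and xeltov -> talven (R3). [2 rule applications]
elmfen: xeltov and qilelm -> fenkel (R4). fenkel and xeltov -> talven (R3). talven and fenkel -> elmfen (R1). [3 rule applications]
talven needs fewer.

talven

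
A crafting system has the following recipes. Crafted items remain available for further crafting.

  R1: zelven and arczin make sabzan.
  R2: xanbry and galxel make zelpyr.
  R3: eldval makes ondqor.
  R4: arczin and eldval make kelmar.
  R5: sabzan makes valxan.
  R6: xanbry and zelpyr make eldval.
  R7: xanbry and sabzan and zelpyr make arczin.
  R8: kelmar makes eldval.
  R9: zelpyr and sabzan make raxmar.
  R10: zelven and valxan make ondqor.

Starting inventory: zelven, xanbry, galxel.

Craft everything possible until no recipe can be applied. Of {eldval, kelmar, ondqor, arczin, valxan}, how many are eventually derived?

xanbry and galxel → zelpyr (R2).
xanbry and zelpyr → eldval (R6).
Using R3, eldval makes ondqor.
eldval: reached.
kelmar would need arczin and eldval (R4), but arczin is never obtained.
ondqor: reached.
arczin would need xanbry, sabzan, and zelpyr (R7), but sabzan is never obtained.
valxan would need sabzan (R5), but sabzan is never obtained.
Reached: eldval and ondqor — 2 of the 5.

2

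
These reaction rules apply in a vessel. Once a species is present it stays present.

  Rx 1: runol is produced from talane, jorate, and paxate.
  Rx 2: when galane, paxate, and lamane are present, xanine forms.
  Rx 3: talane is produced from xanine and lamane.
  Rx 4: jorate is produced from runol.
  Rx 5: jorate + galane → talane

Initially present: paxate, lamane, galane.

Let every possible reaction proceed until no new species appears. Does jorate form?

No

jorate would need runol (Rx 4), but runol never forms.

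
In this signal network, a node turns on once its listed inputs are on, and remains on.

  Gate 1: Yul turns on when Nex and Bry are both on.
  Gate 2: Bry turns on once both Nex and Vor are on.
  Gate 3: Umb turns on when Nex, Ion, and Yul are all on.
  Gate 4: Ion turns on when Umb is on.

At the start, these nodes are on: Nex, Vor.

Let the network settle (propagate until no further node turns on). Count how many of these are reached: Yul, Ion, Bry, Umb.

Gate 2: Nex and Vor on → Bry on.
Gate 1: Nex and Bry on → Yul on.
Yul: reached.
Ion would need Umb (Gate 4), but Umb never turns on.
Bry: reached.
Umb would need Nex, Ion, and Yul (Gate 3), but Ion never turns on.
Reached: Yul and Bry — 2 of the 4.

2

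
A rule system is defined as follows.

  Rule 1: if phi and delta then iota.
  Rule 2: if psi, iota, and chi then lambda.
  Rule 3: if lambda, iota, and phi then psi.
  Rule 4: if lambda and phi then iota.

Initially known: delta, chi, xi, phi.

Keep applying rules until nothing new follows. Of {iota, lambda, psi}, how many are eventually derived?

phi and delta hold, so iota follows (Rule 1).
iota: reached.
lambda would need psi, iota, and chi (Rule 2), but psi is never established.
psi would need lambda, iota, and phi (Rule 3), but lambda is never established.
Reached: iota — 1 of the 3.

1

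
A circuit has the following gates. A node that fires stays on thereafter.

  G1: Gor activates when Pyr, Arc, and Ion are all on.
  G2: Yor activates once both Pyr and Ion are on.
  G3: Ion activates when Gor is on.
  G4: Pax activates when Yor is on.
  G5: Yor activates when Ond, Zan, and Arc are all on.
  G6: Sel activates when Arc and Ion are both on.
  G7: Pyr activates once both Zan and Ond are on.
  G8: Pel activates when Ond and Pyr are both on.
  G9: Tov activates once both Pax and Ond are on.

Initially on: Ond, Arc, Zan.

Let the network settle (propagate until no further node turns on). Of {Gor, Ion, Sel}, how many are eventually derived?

0

Gor would need Pyr, Arc, and Ion (G1), but Ion never turns on.
Ion would need Gor (G3), but Gor never turns on.
Sel would need Arc and Ion (G6), but Ion never turns on.
None of the 3 are reached.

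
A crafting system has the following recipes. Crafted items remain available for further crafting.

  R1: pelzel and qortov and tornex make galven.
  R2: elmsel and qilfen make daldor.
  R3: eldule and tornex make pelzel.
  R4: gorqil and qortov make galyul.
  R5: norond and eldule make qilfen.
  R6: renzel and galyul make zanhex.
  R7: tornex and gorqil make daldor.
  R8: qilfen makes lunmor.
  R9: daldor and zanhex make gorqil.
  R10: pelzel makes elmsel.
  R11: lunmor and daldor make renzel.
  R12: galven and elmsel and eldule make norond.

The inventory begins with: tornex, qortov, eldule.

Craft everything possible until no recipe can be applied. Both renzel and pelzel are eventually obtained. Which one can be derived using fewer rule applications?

pelzel

pelzel: eldule and tornex → pelzel (R3). [1 rule application]
renzel: Using R3, eldule and tornex make pelzel. Using R1, pelzel, qortov, and tornex make galven. pelzel → elmsel (R10). galven and elmsel and eldule → norond (R12). Using R5, norond and eldule make qilfen. elmsel and qilfen → daldor (R2). Using R8, qilfen makes lunmor. Using R11, lunmor and daldor make renzel. [8 rule applications]
pelzel needs fewer.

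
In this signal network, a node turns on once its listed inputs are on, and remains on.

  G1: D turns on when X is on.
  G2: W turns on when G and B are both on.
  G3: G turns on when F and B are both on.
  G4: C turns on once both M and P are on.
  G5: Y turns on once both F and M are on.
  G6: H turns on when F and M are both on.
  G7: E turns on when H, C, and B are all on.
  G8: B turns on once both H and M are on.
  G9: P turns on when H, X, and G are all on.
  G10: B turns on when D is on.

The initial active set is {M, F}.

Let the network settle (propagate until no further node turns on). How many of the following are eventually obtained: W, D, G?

2

F and M are on, so H turns on (G6).
H and M are on, so B turns on (G8).
F and B are on, so G turns on (G3).
G and B are on, so W turns on (G2).
W: reached.
D would need X (G1), but X never turns on.
G: reached.
Reached: W and G — 2 of the 3.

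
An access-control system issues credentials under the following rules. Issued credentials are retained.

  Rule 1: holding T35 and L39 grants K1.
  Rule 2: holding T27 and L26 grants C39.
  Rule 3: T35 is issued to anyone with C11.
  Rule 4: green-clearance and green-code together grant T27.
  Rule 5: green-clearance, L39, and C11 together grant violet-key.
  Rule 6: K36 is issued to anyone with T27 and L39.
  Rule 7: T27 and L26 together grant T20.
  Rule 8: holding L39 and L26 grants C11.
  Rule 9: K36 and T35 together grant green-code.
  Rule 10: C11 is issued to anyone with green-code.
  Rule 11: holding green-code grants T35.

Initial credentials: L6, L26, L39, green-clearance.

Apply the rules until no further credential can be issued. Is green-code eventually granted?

green-code would need K36 and T35 (Rule 9), but K36 is never granted.

No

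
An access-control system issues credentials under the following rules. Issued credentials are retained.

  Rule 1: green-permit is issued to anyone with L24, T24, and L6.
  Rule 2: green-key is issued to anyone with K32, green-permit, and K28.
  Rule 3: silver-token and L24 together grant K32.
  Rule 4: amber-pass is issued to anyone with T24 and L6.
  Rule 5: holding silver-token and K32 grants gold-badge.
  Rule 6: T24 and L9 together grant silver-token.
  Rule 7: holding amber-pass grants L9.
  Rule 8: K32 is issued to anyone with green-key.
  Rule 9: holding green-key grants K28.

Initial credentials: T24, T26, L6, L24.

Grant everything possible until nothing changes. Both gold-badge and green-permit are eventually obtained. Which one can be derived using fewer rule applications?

green-permit

green-permit: Holding L24, T24, and L6 grants green-permit (Rule 1). [1 rule application]
gold-badge: Holding T24 and L6 grants amber-pass (Rule 4). Holding amber-pass grants L9 (Rule 7). Holding T24 and L9 grants silver-token (Rule 6). Holding silver-token and L24 grants K32 (Rule 3). Holding silver-token and K32 grants gold-badge (Rule 5). [5 rule applications]
green-permit needs fewer.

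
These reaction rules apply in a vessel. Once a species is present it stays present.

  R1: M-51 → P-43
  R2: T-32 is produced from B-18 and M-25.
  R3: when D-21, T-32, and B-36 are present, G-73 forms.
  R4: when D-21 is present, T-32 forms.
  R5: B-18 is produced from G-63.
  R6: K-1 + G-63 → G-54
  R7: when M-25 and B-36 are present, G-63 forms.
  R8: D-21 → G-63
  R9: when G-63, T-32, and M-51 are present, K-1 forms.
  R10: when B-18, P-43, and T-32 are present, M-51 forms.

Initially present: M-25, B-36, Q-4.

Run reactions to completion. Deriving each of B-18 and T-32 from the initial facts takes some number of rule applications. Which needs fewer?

B-18: M-25 and B-36 present → G-63 forms (R7). G-63 present → B-18 forms (R5). [2 rule applications]
T-32: M-25 and B-36 present → G-63 forms (R7). G-63 present → B-18 forms (R5). B-18 and M-25 present → T-32 forms (R2). [3 rule applications]
B-18 needs fewer.

B-18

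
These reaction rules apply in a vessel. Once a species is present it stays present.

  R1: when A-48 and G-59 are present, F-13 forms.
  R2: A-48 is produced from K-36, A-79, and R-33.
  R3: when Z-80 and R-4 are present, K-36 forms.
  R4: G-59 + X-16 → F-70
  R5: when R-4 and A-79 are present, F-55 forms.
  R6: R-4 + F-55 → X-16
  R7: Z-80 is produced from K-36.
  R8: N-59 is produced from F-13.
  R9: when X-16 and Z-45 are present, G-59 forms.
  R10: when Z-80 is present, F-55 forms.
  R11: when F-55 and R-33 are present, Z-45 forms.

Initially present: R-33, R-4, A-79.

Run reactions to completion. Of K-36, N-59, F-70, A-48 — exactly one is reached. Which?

R-4 and A-79 present → F-55 forms (R5).
R-4 and F-55 present → X-16 forms (R6).
F-55 and R-33 present → Z-45 forms (R11).
X-16 and Z-45 present → G-59 forms (R9).
G-59 and X-16 present → F-70 forms (R4).
N-59 would need F-13 (R8), but F-13 never forms. K-36 would need Z-80 and R-4 (R3), but Z-80 never forms. A-48 would need K-36, A-79, and R-33 (R2), but K-36 never forms.

F-70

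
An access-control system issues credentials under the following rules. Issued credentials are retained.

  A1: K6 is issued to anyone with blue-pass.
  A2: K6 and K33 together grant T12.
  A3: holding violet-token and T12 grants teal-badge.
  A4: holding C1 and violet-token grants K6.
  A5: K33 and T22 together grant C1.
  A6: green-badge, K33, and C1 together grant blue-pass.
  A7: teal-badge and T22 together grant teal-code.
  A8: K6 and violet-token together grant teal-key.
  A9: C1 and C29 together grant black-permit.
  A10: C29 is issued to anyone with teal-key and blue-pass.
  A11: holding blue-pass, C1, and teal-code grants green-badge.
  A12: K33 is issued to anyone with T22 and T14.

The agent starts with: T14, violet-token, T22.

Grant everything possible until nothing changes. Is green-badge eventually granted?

green-badge would need blue-pass, C1, and teal-code (A11), but blue-pass is never granted.

No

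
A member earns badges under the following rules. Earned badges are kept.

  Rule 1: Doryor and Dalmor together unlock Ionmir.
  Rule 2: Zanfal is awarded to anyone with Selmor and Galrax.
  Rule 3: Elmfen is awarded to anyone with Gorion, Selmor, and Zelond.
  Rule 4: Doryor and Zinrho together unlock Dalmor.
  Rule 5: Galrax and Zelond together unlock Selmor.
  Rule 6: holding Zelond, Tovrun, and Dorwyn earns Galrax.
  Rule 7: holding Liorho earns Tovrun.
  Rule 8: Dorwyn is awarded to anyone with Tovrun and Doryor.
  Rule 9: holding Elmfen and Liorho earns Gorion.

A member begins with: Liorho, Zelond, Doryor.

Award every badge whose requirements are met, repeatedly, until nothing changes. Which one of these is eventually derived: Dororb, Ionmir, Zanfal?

Zanfal

With Liorho, Tovrun is earned (Rule 7).
With Tovrun and Doryor, Dorwyn is earned (Rule 8).
With Zelond, Tovrun, and Dorwyn, Galrax is earned (Rule 6).
With Galrax and Zelond, Selmor is earned (Rule 5).
With Selmor and Galrax, Zanfal is earned (Rule 2).
No rule produces Dororb, and it is not given. Ionmir would need Doryor and Dalmor (Rule 1), but Dalmor is never earned.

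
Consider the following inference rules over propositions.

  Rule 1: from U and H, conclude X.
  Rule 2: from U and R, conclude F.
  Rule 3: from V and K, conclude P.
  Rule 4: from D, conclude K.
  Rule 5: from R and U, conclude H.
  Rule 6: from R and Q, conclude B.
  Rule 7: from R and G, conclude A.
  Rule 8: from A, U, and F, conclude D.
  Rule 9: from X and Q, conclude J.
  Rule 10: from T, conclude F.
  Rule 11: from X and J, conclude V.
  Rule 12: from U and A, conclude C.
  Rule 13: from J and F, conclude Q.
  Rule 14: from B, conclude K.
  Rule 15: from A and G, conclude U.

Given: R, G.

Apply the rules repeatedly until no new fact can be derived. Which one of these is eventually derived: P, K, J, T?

K

From R and G, Rule 7 gives A.
From A and G, Rule 15 gives U.
From U and R, Rule 2 gives F.
A, U, and F hold, so D follows (Rule 8).
D holds, so K follows (Rule 4).
J would need X and Q (Rule 9), but Q is never established. No rule produces T, and it is not given. P would need V and K (Rule 3), but V is never established.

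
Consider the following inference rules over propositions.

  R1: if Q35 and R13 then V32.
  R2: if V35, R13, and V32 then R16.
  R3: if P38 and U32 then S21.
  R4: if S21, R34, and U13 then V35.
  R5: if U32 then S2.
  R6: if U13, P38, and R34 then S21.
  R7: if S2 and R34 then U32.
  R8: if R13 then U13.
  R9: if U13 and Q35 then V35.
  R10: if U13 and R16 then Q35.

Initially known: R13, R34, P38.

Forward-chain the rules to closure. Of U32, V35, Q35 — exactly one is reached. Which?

R13 holds, so U13 follows (R8).
From U13, P38, and R34, R6 gives S21.
S21, R34, and U13 hold, so V35 follows (R4).
Q35 would need U13 and R16 (R10), but R16 is never established. U32 would need S2 and R34 (R7), but S2 is never established.

V35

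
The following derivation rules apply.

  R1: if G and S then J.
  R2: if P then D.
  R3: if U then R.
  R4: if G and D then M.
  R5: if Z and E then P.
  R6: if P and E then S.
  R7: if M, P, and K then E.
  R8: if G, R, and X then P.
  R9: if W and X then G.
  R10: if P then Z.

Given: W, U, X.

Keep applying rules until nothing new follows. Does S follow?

S would need P and E (R6), but E is never established.

No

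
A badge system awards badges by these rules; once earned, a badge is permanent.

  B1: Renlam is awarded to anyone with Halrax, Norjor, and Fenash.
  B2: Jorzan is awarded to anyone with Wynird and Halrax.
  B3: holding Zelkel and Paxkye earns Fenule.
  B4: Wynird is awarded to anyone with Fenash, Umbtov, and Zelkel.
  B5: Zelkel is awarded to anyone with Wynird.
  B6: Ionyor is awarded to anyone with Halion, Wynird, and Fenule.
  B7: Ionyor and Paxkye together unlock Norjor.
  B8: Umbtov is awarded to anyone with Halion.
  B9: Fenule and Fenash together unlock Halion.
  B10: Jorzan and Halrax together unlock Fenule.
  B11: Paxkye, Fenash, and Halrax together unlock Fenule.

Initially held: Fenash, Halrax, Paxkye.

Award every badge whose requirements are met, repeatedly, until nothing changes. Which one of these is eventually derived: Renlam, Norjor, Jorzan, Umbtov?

Umbtov

With Paxkye, Fenash, and Halrax, Fenule is earned (B11).
With Fenule and Fenash, Halion is earned (B9).
With Halion, Umbtov is earned (B8).
Renlam would need Halrax, Norjor, and Fenash (B1), but Norjor is never earned. Jorzan would need Wynird and Halrax (B2), but Wynird is never earned. Norjor would need Ionyor and Paxkye (B7), but Ionyor is never earned.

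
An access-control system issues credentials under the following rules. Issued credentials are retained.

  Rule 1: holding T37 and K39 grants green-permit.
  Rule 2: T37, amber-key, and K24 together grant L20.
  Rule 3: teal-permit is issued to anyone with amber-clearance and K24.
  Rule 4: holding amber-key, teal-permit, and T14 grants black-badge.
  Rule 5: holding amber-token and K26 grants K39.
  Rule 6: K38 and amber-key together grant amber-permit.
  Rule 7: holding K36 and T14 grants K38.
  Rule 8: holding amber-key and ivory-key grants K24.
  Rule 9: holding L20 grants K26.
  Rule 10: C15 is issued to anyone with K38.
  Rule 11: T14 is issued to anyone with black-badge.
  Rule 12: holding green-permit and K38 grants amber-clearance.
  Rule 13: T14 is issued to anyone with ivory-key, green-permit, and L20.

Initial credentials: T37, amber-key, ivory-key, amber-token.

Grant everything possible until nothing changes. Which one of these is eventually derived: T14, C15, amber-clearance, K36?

T14

Holding amber-key and ivory-key grants K24 (Rule 8).
Holding T37, amber-key, and K24 grants L20 (Rule 2).
Holding L20 grants K26 (Rule 9).
Holding amber-token and K26 grants K39 (Rule 5).
Holding T37 and K39 grants green-permit (Rule 1).
Holding ivory-key, green-permit, and L20 grants T14 (Rule 13).
amber-clearance would need green-permit and K38 (Rule 12), but K38 is never granted. C15 would need K38 (Rule 10), but K38 is never granted. No rule produces K36, and it is not given.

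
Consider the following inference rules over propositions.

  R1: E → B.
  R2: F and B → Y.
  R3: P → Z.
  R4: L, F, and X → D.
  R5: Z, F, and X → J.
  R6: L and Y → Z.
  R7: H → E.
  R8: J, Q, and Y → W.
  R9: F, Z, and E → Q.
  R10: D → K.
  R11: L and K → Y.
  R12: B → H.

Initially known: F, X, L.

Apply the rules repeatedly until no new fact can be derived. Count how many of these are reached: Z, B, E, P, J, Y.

3

L, F, and X hold, so D follows (R4).
From D, R10 gives K.
L and K hold, so Y follows (R11).
From L and Y, R6 gives Z.
From Z, F, and X, R5 gives J.
Z: reached.
B would need E (R1), but E is never established.
E would need H (R7), but H is never established.
No rule produces P, and it is not given.
J: reached.
Y: reached.
Reached: Z, J, and Y — 3 of the 6.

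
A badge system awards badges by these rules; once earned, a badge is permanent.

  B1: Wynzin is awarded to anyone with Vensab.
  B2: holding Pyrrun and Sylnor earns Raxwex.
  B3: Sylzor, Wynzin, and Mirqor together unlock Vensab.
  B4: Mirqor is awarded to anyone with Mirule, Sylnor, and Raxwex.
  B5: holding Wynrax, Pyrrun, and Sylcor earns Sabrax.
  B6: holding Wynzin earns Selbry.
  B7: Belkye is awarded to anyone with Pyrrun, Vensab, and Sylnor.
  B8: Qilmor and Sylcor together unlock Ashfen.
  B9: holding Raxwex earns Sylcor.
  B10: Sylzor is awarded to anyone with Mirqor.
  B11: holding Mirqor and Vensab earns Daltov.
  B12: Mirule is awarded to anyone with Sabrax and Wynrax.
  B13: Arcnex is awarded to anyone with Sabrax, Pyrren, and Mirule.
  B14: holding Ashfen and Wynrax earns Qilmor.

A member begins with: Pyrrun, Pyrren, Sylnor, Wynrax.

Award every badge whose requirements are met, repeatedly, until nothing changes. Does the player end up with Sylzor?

With Pyrrun and Sylnor, Raxwex is earned (B2).
With Raxwex, Sylcor is earned (B9).
With Wynrax, Pyrrun, and Sylcor, Sabrax is earned (B5).
With Sabrax and Wynrax, Mirule is earned (B12).
With Mirule, Sylnor, and Raxwex, Mirqor is earned (B4).
With Mirqor, Sylzor is earned (B10).

Yes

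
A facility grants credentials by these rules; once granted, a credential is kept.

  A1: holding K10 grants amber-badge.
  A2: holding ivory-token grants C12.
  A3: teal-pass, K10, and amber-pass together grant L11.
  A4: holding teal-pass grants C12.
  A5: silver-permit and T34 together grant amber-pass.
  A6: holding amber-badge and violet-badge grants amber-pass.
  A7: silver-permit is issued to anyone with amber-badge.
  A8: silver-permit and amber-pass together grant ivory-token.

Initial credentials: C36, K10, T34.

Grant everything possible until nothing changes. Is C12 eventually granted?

Yes

Holding K10 grants amber-badge (A1).
Holding amber-badge grants silver-permit (A7).
Holding silver-permit and T34 grants amber-pass (A5).
Holding silver-permit and amber-pass grants ivory-token (A8).
Holding ivory-token grants C12 (A2).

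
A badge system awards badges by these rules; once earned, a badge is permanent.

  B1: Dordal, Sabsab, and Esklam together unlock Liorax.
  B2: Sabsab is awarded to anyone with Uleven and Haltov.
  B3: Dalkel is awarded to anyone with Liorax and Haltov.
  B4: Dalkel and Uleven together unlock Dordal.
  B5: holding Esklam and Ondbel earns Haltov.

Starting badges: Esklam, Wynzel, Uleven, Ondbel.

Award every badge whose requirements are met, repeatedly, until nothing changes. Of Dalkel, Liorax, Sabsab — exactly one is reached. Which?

Sabsab

With Esklam and Ondbel, Haltov is earned (B5).
With Uleven and Haltov, Sabsab is earned (B2).
Dalkel would need Liorax and Haltov (B3), but Liorax is never earned. Liorax would need Dordal, Sabsab, and Esklam (B1), but Dordal is never earned.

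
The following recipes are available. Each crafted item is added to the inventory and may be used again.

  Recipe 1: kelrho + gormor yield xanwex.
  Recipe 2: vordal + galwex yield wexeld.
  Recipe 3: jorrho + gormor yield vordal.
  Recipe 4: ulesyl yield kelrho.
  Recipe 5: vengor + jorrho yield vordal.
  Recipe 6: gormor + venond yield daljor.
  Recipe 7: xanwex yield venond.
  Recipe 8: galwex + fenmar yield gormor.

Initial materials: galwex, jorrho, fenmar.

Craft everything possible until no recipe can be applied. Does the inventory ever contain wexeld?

Using Recipe 8, galwex and fenmar make gormor.
jorrho + gormor → vordal (Recipe 3).
vordal + galwex → wexeld (Recipe 2).

Yes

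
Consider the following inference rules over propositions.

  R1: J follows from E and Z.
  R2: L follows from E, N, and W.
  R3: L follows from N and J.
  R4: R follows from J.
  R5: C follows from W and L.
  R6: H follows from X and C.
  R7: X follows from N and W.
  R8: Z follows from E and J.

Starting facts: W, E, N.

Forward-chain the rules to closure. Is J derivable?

No

J would need E and Z (R1), but Z is never established.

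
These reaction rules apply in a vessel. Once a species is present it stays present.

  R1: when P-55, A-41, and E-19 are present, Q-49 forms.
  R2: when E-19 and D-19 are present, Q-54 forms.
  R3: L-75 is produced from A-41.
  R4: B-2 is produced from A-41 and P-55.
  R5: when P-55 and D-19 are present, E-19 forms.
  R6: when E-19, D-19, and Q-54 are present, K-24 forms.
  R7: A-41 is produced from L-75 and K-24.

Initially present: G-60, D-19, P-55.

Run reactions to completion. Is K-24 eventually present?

Yes

P-55 and D-19 present → E-19 forms (R5).
E-19 and D-19 present → Q-54 forms (R2).
E-19, D-19, and Q-54 present → K-24 forms (R6).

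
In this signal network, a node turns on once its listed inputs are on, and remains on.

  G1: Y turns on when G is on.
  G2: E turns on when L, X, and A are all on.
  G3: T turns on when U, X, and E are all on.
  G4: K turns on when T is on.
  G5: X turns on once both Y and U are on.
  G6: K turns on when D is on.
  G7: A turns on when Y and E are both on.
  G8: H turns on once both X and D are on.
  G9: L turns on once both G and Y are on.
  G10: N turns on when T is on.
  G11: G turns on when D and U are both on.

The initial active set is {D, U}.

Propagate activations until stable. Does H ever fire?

Yes

D and U are on, so G turns on (G11).
G1: G on → Y on.
Y and U are on, so X turns on (G5).
X and D are on, so H turns on (G8).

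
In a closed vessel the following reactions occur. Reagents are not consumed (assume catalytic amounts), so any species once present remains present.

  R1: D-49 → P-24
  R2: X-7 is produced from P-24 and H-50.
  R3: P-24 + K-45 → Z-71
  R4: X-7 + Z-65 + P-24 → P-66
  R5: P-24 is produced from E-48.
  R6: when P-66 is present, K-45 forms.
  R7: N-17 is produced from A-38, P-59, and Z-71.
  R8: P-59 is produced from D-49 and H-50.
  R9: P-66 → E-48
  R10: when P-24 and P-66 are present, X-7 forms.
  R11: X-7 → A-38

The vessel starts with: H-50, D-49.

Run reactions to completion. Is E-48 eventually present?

No

E-48 would need P-66 (R9), but P-66 never forms.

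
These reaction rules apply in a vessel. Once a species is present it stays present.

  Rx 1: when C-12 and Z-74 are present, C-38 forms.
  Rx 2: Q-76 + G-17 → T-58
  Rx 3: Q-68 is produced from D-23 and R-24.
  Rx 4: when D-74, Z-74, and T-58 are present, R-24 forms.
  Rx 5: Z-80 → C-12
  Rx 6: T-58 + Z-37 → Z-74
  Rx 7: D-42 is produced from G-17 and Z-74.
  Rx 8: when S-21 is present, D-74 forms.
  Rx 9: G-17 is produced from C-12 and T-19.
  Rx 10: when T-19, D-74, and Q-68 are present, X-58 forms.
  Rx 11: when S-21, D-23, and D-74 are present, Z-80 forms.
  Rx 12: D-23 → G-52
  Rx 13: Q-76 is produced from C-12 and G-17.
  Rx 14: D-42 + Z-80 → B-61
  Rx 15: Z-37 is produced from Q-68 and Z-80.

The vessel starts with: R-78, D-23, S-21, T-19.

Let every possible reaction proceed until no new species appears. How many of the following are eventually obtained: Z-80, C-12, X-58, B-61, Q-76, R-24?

S-21 present → D-74 forms (Rx 8).
S-21, D-23, and D-74 present → Z-80 forms (Rx 11).
Z-80 present → C-12 forms (Rx 5).
C-12 and T-19 present → G-17 forms (Rx 9).
C-12 and G-17 present → Q-76 forms (Rx 13).
Z-80: reached.
C-12: reached.
X-58 would need T-19, D-74, and Q-68 (Rx 10), but Q-68 never forms.
B-61 would need D-42 and Z-80 (Rx 14), but D-42 never forms.
Q-76: reached.
R-24 would need D-74, Z-74, and T-58 (Rx 4), but Z-74 never forms.
Reached: Z-80, C-12, and Q-76 — 3 of the 6.

3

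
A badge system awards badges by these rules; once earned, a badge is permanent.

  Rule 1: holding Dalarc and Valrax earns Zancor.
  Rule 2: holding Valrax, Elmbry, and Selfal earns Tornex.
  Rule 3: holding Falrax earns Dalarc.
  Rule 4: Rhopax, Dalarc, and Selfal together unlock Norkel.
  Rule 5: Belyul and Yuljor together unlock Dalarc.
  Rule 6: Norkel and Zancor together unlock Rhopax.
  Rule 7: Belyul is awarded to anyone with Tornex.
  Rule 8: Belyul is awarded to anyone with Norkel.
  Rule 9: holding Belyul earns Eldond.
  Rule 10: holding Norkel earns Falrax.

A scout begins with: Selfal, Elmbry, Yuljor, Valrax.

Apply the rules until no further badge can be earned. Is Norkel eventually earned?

Norkel would need Rhopax, Dalarc, and Selfal (Rule 4), but Rhopax is never earned.

No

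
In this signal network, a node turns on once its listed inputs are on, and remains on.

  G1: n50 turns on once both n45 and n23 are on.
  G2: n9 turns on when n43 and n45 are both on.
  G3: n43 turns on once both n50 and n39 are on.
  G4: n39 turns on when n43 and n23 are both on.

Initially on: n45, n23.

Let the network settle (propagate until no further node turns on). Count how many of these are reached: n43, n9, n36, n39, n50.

1

G1: n45 and n23 on → n50 on.
n43 would need n50 and n39 (G3), but n39 never turns on.
n9 would need n43 and n45 (G2), but n43 never turns on.
No rule produces n36, and it is not given.
n39 would need n43 and n23 (G4), but n43 never turns on.
n50: reached.
Reached: n50 — 1 of the 5.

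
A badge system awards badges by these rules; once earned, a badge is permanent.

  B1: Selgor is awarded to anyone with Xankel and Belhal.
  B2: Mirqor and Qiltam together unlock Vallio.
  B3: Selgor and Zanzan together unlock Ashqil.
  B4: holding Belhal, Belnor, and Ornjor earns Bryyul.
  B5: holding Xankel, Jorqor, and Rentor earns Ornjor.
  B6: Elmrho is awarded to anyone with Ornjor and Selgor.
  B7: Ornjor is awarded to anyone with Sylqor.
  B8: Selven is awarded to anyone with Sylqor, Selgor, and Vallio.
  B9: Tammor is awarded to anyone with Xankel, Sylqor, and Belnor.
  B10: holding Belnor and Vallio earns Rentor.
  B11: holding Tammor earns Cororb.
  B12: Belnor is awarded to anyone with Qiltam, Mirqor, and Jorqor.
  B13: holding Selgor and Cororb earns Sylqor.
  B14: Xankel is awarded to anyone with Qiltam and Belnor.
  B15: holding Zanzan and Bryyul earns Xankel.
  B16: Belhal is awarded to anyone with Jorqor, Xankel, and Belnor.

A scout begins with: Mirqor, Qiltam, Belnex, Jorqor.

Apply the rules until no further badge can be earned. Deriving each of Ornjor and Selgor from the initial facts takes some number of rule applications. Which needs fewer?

Selgor: With Qiltam, Mirqor, and Jorqor, Belnor is earned (B12). With Qiltam and Belnor, Xankel is earned (B14). With Jorqor, Xankel, and Belnor, Belhal is earned (B16). With Xankel and Belhal, Selgor is earned (B1). [4 rule applications]
Ornjor: With Qiltam, Mirqor, and Jorqor, Belnor is earned (B12). With Mirqor and Qiltam, Vallio is earned (B2). With Qiltam and Belnor, Xankel is earned (B14). With Belnor and Vallio, Rentor is earned (B10). With Xankel, Jorqor, and Rentor, Ornjor is earned (B5). [5 rule applications]
Selgor needs fewer.

Selgor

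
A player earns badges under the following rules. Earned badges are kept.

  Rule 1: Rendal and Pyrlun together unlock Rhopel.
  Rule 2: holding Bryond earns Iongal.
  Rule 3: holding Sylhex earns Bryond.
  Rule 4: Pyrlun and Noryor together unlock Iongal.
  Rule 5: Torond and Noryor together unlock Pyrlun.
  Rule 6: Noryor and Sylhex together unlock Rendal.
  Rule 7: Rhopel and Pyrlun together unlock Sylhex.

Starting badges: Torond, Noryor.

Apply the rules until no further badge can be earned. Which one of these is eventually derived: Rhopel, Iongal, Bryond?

Iongal

With Torond and Noryor, Pyrlun is earned (Rule 5).
With Pyrlun and Noryor, Iongal is earned (Rule 4).
Rhopel would need Rendal and Pyrlun (Rule 1), but Rendal is never earned. Bryond would need Sylhex (Rule 3), but Sylhex is never earned.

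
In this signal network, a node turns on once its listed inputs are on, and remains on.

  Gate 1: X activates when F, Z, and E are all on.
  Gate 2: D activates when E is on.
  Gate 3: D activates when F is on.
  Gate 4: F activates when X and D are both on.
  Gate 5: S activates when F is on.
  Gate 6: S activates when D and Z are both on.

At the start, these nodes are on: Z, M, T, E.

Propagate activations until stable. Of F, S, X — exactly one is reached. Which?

Gate 2: E on → D on.
D and Z are on, so S activates (Gate 6).
F would need X and D (Gate 4), but X never turns on. X would need F, Z, and E (Gate 1), but F never turns on.

S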